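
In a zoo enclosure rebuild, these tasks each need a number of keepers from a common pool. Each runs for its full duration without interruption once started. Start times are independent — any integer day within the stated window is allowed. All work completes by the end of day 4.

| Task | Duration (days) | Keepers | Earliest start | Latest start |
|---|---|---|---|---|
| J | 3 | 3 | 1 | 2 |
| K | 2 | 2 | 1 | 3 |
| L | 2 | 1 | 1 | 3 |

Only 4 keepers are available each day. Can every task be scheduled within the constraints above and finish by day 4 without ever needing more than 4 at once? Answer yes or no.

no

The minimum achievable peak is 5; 4 < 5, so no feasible schedule stays within the cap.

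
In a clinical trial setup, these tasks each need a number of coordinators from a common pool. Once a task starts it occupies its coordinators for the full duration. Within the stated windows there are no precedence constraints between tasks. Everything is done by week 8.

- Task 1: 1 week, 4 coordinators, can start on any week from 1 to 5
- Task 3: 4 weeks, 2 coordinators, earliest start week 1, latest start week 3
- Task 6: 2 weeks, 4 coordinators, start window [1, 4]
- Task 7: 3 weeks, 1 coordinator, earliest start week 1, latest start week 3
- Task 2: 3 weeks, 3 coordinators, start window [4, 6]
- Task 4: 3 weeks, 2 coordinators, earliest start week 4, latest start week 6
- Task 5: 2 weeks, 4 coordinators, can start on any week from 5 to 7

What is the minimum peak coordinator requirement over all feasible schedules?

7

Early-start (Task 1@1, Task 3@1, Task 6@1, Task 7@1, Task 2@4, Task 4@4, Task 5@5) gives peak 11: w1:11  w2:7  w3:3  w4:7  w5:9  w6:9  w7:0  w8:0.
Shift Task 6→2, Task 5→7.
Schedule Task 1@1, Task 3@1, Task 6@2, Task 7@1, Task 2@4, Task 4@4, Task 5@7: w1:7  w2:7  w3:7  w4:7  w5:5  w6:5  w7:4  w8:4 — peak 7.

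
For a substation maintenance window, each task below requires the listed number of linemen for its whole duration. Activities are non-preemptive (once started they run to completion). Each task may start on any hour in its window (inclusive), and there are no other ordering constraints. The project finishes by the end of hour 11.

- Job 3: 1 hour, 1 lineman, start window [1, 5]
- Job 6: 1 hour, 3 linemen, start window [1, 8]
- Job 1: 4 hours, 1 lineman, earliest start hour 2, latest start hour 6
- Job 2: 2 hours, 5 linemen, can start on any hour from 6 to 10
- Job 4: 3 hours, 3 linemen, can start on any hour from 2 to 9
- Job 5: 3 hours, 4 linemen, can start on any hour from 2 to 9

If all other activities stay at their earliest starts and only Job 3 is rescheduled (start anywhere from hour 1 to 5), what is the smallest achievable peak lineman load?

Job 3@1: h1:4  h2:8  h3:8  h4:8  h5:1  h6:5  h7:5  h8:0  h9:0  h10:0  h11:0 → peak 8
Job 3@2: h1:3  h2:9  h3:8  h4:8  h5:1  h6:5  h7:5  h8:0  h9:0  h10:0  h11:0 → peak 9
Job 3@3: h1:3  h2:8  h3:9  h4:8  h5:1  h6:5  h7:5  h8:0  h9:0  h10:0  h11:0 → peak 9
Job 3@4: h1:3  h2:8  h3:8  h4:9  h5:1  h6:5  h7:5  h8:0  h9:0  h10:0  h11:0 → peak 9
Job 3@5: h1:3  h2:8  h3:8  h4:8  h5:2  h6:5  h7:5  h8:0  h9:0  h10:0  h11:0 → peak 8
Best is Job 3@1, peak 8.

8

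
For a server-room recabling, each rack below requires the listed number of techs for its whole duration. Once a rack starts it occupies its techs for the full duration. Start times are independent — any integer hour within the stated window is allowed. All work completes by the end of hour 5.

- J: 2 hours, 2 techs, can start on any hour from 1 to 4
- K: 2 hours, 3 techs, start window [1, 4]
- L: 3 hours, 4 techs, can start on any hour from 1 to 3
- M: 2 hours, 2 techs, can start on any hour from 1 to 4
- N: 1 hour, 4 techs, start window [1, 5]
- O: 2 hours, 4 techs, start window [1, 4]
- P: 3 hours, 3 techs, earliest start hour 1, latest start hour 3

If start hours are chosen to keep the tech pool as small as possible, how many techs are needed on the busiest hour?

Early-start (J@1, K@1, L@1, M@1, N@1, O@1, P@1) gives peak 22: h1:22  h2:18  h3:7  h4:0  h5:0.
Shift K→2, M→4, O→4, P→3.
Schedule J@1, K@2, L@1, M@4, N@1, O@4, P@3: h1:10  h2:9  h3:10  h4:9  h5:9 — peak 10.
Total tech-hours = 47 over 5 hours ⇒ peak ≥ ⌈47/5⌉ = 10, so 10 is optimal.

10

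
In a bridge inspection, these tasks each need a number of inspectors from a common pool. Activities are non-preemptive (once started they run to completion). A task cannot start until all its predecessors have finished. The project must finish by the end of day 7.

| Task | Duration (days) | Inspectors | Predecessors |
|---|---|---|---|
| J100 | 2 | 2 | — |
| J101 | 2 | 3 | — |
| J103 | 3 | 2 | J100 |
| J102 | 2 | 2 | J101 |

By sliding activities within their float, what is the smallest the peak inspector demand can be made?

Early-start (J100@1, J101@1, J103@3, J102@3) gives peak 5: d1:5  d2:5  d3:4  d4:4  d5:2  d6:0  d7:0.
Shift J101→3, J103→5, J102→5.
Schedule J100@1, J101@3, J103@5, J102@5: d1:2  d2:2  d3:3  d4:3  d5:4  d6:4  d7:2 — peak 4.

4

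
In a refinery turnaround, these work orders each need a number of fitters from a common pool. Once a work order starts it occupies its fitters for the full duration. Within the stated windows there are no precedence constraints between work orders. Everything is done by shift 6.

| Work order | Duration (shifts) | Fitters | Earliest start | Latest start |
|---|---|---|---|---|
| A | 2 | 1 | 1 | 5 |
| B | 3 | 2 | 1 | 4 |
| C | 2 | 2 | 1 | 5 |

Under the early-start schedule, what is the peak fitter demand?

Early-start schedule: A@1, B@1, C@1.
Load per shift: shift 1: 5, shift 2: 5, shift 3: 2, shift 4: 0, shift 5: 0, shift 6: 0.
Peak is 5.

5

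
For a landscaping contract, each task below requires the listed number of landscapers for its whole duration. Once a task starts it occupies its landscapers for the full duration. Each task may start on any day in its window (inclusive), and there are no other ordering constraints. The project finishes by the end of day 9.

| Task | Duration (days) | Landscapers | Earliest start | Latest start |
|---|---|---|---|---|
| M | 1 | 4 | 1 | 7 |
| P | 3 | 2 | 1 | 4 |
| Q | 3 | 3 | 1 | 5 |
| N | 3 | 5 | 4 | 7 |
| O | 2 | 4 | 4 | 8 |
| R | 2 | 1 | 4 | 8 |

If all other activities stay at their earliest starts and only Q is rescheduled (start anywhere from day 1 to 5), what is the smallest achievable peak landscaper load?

Q@1: d1:9  d2:5  d3:5  d4:10  d5:10  d6:5  d7:0  d8:0  d9:0 → peak 10
Q@2: d1:6  d2:5  d3:5  d4:13  d5:10  d6:5  d7:0  d8:0  d9:0 → peak 13
Q@3: d1:6  d2:2  d3:5  d4:13  d5:13  d6:5  d7:0  d8:0  d9:0 → peak 13
Q@4: d1:6  d2:2  d3:2  d4:13  d5:13  d6:8  d7:0  d8:0  d9:0 → peak 13
Q@5: d1:6  d2:2  d3:2  d4:10  d5:13  d6:8  d7:3  d8:0  d9:0 → peak 13
Best is Q@1, peak 10.

10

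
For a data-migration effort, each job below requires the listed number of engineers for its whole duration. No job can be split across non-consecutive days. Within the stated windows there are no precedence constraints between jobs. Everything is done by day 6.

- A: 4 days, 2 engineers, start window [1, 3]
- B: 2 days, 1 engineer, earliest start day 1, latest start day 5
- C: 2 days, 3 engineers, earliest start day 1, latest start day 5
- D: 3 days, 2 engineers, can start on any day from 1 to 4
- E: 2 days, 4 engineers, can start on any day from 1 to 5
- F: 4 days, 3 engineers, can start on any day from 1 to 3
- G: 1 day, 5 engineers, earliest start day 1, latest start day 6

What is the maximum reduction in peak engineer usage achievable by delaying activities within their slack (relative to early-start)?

Early-start peak: d1:20  d2:15  d3:7  d4:5  d5:0  d6:0 ⇒ 20.
Leveled (A@1, B@1, C@1, D@1, E@4, F@3, G@6): d1:8  d2:8  d3:7  d4:9  d5:7  d6:8 ⇒ 9.
Reduction 20 − 9 = 11.

11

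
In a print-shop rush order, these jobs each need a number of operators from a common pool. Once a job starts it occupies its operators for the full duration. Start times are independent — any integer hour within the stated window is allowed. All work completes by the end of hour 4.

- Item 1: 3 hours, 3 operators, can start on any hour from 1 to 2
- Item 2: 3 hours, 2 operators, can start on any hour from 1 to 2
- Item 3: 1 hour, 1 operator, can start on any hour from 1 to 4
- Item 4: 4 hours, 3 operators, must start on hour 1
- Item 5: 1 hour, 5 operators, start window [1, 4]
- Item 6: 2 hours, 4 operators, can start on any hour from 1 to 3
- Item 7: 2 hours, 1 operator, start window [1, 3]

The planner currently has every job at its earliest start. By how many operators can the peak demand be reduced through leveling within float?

Early-start peak: h1:19  h2:13  h3:8  h4:3 ⇒ 19.
Leveled (Item 1@1, Item 2@1, Item 3@1, Item 4@1, Item 5@4, Item 6@3, Item 7@1): h1:10  h2:9  h3:12  h4:12 ⇒ 12.
Reduction 19 − 12 = 7.

7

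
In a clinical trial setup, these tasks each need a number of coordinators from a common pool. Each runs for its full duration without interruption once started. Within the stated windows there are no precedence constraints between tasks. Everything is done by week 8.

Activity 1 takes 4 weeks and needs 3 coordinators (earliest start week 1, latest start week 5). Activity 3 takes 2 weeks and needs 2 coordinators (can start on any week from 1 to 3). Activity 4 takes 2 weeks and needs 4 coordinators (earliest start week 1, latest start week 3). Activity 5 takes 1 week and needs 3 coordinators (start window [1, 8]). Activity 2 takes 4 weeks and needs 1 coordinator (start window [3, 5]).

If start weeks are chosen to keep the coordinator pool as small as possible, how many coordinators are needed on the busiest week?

5

Early-start (Activity 1@1, Activity 3@1, Activity 4@1, Activity 5@1, Activity 2@3) gives peak 12: w1:12  w2:9  w3:4  w4:4  w5:1  w6:1  w7:0  w8:0.
Shift Activity 1→3, Activity 3→3, Activity 5→7, Activity 2→5.
Schedule Activity 1@3, Activity 3@3, Activity 4@1, Activity 5@7, Activity 2@5: w1:4  w2:4  w3:5  w4:5  w5:4  w6:4  w7:4  w8:1 — peak 5.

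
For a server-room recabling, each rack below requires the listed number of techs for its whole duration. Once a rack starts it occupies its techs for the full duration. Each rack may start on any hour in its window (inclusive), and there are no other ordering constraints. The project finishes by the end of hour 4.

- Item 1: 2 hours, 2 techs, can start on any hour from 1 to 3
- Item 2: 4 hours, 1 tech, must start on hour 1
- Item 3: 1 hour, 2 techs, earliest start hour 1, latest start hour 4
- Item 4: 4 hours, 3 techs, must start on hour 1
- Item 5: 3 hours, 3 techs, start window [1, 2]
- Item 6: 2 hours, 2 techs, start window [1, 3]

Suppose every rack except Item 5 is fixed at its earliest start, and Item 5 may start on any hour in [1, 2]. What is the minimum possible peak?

11

Item 5@1: h1:13  h2:11  h3:7  h4:4 → peak 13
Item 5@2: h1:10  h2:11  h3:7  h4:7 → peak 11
Best is Item 5@2, peak 11.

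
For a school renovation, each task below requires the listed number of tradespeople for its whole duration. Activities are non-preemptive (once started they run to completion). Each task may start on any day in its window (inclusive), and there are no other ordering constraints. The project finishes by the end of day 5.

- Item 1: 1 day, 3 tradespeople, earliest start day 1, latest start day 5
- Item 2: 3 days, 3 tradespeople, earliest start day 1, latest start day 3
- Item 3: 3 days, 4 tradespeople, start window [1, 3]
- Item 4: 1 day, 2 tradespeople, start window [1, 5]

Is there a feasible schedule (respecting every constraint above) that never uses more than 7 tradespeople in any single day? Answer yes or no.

Schedule Item 1@1, Item 2@1, Item 3@2, Item 4@4: d1:6  d2:7  d3:7  d4:6  d5:0 — peak 7 ≤ 7.

yes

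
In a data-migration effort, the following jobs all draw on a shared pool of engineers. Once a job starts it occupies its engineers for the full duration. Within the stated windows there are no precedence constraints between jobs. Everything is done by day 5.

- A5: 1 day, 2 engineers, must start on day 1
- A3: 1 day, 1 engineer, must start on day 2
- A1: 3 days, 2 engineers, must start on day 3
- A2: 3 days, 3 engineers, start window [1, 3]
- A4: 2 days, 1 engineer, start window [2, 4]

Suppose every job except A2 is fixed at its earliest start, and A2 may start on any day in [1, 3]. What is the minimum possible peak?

6

A2@1: d1:5  d2:5  d3:6  d4:2  d5:2 → peak 6
A2@2: d1:2  d2:5  d3:6  d4:5  d5:2 → peak 6
A2@3: d1:2  d2:2  d3:6  d4:5  d5:5 → peak 6
Best is A2@1, peak 6.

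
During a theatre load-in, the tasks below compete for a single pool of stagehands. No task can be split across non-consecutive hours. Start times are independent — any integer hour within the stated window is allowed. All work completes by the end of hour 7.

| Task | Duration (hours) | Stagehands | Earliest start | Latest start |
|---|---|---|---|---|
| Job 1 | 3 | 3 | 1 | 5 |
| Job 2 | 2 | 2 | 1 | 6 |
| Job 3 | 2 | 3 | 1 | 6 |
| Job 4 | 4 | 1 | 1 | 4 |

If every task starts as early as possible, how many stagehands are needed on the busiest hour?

Early-start schedule: Job 1@1, Job 2@1, Job 3@1, Job 4@1.
Load per hour: hour 1: 9, hour 2: 9, hour 3: 4, hour 4: 1, hour 5: 0, hour 6: 0, hour 7: 0.
Peak is 9.

9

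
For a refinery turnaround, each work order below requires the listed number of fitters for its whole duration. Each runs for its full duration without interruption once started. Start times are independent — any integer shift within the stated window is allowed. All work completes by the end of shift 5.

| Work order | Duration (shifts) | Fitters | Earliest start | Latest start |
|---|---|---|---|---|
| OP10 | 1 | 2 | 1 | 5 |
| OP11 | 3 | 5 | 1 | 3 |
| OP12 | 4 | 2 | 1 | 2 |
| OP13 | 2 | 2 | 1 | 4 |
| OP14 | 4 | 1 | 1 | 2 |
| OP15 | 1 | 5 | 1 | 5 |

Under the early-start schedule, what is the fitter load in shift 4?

At early start, shift 4 has: OP12, OP14.
Demand: 2 + 1 = 3.

3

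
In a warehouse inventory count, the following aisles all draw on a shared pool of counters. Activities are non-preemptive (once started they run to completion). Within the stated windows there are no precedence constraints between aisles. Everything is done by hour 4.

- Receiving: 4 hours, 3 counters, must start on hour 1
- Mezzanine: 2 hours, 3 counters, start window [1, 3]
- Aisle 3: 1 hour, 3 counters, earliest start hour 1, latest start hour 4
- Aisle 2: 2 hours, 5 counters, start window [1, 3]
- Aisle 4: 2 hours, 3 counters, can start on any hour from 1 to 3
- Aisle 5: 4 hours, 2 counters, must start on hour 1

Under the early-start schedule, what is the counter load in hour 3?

5

At early start, hour 3 has: Receiving, Aisle 5.
Demand: 3 + 2 = 5.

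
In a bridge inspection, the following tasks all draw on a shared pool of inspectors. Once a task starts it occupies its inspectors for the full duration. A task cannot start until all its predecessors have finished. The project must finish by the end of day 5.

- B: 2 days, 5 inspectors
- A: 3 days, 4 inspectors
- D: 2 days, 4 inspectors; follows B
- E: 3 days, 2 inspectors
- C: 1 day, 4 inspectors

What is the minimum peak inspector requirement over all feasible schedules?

Early-start (B@1, A@1, D@3, E@1, C@1) gives peak 15: d1:15  d2:11  d3:10  d4:4  d5:0.
Shift E→3, C→4.
Schedule B@1, A@1, D@3, E@3, C@4: d1:9  d2:9  d3:10  d4:10  d5:2 — peak 10.

10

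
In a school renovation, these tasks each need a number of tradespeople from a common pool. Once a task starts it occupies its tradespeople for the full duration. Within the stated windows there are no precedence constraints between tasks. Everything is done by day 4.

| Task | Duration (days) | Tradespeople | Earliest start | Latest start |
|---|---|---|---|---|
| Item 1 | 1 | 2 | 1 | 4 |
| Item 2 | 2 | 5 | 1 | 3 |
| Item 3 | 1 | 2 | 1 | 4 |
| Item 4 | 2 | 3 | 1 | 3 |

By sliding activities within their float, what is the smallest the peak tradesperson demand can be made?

5

Early-start (Item 1@1, Item 2@1, Item 3@1, Item 4@1) gives peak 12: d1:12  d2:8  d3:0  d4:0.
Shift Item 2→3, Item 3→2.
Schedule Item 1@1, Item 2@3, Item 3@2, Item 4@1: d1:5  d2:5  d3:5  d4:5 — peak 5.
Total tradesperson-days = 20 over 4 days ⇒ peak ≥ ⌈20/4⌉ = 5, so 5 is optimal.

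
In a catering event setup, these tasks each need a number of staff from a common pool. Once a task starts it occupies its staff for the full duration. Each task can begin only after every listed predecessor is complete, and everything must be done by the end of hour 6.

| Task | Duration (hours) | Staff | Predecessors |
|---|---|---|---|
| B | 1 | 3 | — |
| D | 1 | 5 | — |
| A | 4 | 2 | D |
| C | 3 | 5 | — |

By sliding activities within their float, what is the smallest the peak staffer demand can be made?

7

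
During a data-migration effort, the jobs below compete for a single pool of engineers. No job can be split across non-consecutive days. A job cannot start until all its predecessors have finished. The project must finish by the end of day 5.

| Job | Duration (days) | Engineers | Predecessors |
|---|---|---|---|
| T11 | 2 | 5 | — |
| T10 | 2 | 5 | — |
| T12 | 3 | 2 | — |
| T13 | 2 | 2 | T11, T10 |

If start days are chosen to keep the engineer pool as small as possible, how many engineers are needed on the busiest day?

10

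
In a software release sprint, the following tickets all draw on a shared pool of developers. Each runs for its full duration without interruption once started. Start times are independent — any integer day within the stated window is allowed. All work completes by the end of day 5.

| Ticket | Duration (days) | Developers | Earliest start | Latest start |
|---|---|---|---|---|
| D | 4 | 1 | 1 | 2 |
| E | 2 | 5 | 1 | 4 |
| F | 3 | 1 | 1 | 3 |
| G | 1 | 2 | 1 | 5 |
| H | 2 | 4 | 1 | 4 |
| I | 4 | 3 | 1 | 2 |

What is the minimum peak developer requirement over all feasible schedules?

9

Early-start (D@1, E@1, F@1, G@1, H@1, I@1) gives peak 16: d1:16  d2:14  d3:5  d4:4  d5:0.
Shift F→3, H→3, I→2.
Schedule D@1, E@1, F@3, G@1, H@3, I@2: d1:8  d2:9  d3:9  d4:9  d5:4 — peak 9.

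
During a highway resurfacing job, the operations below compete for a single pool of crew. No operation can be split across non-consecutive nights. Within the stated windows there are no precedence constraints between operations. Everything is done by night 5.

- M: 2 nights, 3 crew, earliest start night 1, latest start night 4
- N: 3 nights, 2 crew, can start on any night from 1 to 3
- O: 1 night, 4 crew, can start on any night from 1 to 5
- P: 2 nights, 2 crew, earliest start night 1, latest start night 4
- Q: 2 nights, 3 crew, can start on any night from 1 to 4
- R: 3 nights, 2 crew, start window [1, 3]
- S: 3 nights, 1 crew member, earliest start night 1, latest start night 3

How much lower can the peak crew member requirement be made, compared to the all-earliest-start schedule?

Early-start peak: n1:17  n2:13  n3:5  n4:0  n5:0 ⇒ 17.
Leveled (M@1, N@1, O@5, P@1, Q@3, R@3, S@1): n1:8  n2:8  n3:8  n4:5  n5:6 ⇒ 8.
Reduction 17 − 8 = 9.

9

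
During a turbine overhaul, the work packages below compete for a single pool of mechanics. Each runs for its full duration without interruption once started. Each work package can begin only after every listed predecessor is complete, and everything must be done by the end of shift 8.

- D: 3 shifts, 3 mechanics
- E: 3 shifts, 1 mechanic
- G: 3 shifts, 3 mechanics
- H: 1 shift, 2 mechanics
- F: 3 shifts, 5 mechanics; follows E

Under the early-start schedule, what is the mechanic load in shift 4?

5

At early start, shift 4 has: F.
Demand: 5 = 5.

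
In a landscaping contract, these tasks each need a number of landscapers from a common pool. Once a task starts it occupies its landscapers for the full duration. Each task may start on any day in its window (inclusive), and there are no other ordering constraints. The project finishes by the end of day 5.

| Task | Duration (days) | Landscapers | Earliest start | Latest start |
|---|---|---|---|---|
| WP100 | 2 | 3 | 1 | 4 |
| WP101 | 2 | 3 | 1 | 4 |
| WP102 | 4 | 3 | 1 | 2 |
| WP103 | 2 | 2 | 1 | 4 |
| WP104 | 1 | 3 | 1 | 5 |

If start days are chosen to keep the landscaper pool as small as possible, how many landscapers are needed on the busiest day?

8

Early-start (WP100@1, WP101@1, WP102@1, WP103@1, WP104@1) gives peak 14: d1:14  d2:11  d3:3  d4:3  d5:0.
Shift WP101→3, WP104→5.
Schedule WP100@1, WP101@3, WP102@1, WP103@1, WP104@5: d1:8  d2:8  d3:6  d4:6  d5:3 — peak 8.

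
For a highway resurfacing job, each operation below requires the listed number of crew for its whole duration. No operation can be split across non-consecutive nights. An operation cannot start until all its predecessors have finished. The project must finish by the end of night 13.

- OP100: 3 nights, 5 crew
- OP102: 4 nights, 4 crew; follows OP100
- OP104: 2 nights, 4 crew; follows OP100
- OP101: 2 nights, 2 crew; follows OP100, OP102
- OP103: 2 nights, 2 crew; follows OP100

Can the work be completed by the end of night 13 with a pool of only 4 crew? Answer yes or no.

no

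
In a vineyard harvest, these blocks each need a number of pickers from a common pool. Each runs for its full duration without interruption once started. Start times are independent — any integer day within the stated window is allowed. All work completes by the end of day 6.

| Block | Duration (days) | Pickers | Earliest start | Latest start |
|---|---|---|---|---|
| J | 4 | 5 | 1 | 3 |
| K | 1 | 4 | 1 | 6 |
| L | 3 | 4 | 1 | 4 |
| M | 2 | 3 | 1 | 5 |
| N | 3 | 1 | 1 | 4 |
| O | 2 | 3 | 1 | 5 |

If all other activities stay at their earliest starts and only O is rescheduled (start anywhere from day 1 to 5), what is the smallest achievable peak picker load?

17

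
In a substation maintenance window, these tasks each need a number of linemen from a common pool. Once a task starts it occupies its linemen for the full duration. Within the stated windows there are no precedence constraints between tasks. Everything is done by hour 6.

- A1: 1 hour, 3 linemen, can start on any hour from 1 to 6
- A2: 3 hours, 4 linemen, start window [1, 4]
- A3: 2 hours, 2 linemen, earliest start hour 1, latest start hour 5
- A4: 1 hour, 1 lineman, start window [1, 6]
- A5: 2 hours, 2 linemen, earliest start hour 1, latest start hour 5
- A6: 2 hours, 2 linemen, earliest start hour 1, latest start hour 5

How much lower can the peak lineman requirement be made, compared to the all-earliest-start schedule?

Early-start peak: h1:14  h2:10  h3:4  h4:0  h5:0  h6:0 ⇒ 14.
Leveled (A1@1, A2@2, A3@1, A4@1, A5@3, A6@5): h1:6  h2:6  h3:6  h4:6  h5:2  h6:2 ⇒ 6.
Reduction 14 − 6 = 8.

8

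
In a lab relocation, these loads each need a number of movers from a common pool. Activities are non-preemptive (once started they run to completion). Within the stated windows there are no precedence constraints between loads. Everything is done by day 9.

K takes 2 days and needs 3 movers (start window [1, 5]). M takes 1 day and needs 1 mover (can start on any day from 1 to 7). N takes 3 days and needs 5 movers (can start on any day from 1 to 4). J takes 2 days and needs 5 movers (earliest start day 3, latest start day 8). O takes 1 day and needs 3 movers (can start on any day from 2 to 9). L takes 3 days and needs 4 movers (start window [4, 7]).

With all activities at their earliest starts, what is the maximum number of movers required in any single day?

11

Early-start schedule: K@1, M@1, N@1, J@3, O@2, L@4.
Load per day: day 1: 9, day 2: 11, day 3: 10, day 4: 9, day 5: 4, day 6: 4, day 7: 0, day 8: 0, day 9: 0.
Peak is 11.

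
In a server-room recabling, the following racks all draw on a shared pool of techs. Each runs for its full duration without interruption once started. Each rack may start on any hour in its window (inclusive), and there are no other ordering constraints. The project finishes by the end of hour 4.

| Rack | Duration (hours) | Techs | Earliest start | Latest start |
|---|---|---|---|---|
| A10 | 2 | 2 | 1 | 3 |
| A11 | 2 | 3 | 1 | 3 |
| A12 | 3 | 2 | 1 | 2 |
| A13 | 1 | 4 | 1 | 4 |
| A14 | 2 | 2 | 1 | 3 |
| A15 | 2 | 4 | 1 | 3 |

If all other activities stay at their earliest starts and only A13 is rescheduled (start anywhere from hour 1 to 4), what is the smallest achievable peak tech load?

A13@1: h1:17  h2:13  h3:2  h4:0 → peak 17
A13@2: h1:13  h2:17  h3:2  h4:0 → peak 17
A13@3: h1:13  h2:13  h3:6  h4:0 → peak 13
A13@4: h1:13  h2:13  h3:2  h4:4 → peak 13
Best is A13@3, peak 13.

13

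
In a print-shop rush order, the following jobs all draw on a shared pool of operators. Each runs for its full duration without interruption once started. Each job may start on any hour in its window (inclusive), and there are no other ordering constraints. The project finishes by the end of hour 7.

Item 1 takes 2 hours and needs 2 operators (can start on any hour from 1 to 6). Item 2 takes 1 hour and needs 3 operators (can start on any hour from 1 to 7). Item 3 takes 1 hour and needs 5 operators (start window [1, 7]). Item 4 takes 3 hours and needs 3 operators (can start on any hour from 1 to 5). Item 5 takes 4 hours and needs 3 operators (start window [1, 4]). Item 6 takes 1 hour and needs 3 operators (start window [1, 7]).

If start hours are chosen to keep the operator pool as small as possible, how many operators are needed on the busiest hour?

6

Early-start (Item 1@1, Item 2@1, Item 3@1, Item 4@1, Item 5@1, Item 6@1) gives peak 19: h1:19  h2:8  h3:6  h4:3  h5:0  h6:0  h7:0.
Shift Item 3→3, Item 4→4, Item 5→4, Item 6→2.
Schedule Item 1@1, Item 2@1, Item 3@3, Item 4@4, Item 5@4, Item 6@2: h1:5  h2:5  h3:5  h4:6  h5:6  h6:6  h7:3 — peak 6.
Total operator-hours = 36 over 7 hours ⇒ peak ≥ ⌈36/7⌉ = 6, so 6 is optimal.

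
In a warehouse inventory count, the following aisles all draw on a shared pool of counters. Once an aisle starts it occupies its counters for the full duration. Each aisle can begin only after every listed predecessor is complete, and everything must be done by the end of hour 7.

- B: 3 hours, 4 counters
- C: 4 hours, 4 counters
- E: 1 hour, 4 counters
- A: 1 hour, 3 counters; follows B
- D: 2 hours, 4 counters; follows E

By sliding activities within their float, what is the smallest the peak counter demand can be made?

Early-start (B@1, C@1, E@1, A@4, D@2) gives peak 12: h1:12  h2:12  h3:12  h4:7  h5:0  h6:0  h7:0.
Shift E→4, A→5, D→5.
Schedule B@1, C@1, E@4, A@5, D@5: h1:8  h2:8  h3:8  h4:8  h5:7  h6:4  h7:0 — peak 8.

8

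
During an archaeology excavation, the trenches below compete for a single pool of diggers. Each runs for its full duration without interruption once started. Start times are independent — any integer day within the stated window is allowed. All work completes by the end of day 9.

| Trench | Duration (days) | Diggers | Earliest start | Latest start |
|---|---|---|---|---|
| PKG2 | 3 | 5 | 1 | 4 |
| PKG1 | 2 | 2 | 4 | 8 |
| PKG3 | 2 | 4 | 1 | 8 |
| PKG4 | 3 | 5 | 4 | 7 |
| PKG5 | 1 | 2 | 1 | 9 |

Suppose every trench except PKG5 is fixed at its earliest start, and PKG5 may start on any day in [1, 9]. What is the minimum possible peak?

9

PKG5@1: d1:11  d2:9  d3:5  d4:7  d5:7  d6:5  d7:0  d8:0  d9:0 → peak 11
PKG5@2: d1:9  d2:11  d3:5  d4:7  d5:7  d6:5  d7:0  d8:0  d9:0 → peak 11
PKG5@3: d1:9  d2:9  d3:7  d4:7  d5:7  d6:5  d7:0  d8:0  d9:0 → peak 9
PKG5@4: d1:9  d2:9  d3:5  d4:9  d5:7  d6:5  d7:0  d8:0  d9:0 → peak 9
PKG5@5: d1:9  d2:9  d3:5  d4:7  d5:9  d6:5  d7:0  d8:0  d9:0 → peak 9
PKG5@6: d1:9  d2:9  d3:5  d4:7  d5:7  d6:7  d7:0  d8:0  d9:0 → peak 9
PKG5@7: d1:9  d2:9  d3:5  d4:7  d5:7  d6:5  d7:2  d8:0  d9:0 → peak 9
PKG5@8: d1:9  d2:9  d3:5  d4:7  d5:7  d6:5  d7:0  d8:2  d9:0 → peak 9
PKG5@9: d1:9  d2:9  d3:5  d4:7  d5:7  d6:5  d7:0  d8:0  d9:2 → peak 9
Best is PKG5@3, peak 9.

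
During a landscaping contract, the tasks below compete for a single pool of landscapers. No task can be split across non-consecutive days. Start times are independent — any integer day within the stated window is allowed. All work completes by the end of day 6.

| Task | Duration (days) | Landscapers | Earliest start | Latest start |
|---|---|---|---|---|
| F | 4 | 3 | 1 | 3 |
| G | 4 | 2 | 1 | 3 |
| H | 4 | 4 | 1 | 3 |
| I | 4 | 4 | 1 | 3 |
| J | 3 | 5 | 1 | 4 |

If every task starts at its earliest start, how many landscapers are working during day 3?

18

At early start, day 3 has: F, G, H, I, J.
Demand: 3 + 2 + 4 + 4 + 5 = 18.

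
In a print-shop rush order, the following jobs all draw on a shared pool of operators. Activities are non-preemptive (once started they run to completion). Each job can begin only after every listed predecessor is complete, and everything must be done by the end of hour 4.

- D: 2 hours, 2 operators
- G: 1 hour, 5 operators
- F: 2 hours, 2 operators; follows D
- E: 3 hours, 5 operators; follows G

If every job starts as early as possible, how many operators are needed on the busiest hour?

7

Early-start schedule: D@1, G@1, F@3, E@2.
Load per hour: hour 1: 7, hour 2: 7, hour 3: 7, hour 4: 7.
Peak is 7.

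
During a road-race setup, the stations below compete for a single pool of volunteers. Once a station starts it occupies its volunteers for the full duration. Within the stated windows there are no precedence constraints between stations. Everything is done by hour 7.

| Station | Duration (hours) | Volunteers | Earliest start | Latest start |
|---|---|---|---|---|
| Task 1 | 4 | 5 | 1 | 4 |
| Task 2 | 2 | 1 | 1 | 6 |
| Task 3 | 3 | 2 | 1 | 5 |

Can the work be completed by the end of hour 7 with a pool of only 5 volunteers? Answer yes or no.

yes

Schedule Task 1@1, Task 2@5, Task 3@5: h1:5  h2:5  h3:5  h4:5  h5:3  h6:3  h7:2 — peak 5 ≤ 5.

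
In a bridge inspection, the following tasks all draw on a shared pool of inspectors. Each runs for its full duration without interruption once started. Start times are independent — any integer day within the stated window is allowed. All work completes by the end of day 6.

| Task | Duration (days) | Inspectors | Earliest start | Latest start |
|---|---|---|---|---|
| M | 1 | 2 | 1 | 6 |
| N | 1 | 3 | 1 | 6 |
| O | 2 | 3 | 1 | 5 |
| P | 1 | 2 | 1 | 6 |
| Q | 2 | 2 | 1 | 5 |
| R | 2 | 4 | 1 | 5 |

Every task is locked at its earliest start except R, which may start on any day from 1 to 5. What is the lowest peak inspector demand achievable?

12

R@1: d1:16  d2:9  d3:0  d4:0  d5:0  d6:0 → peak 16
R@2: d1:12  d2:9  d3:4  d4:0  d5:0  d6:0 → peak 12
R@3: d1:12  d2:5  d3:4  d4:4  d5:0  d6:0 → peak 12
R@4: d1:12  d2:5  d3:0  d4:4  d5:4  d6:0 → peak 12
R@5: d1:12  d2:5  d3:0  d4:0  d5:4  d6:4 → peak 12
Best is R@2, peak 12.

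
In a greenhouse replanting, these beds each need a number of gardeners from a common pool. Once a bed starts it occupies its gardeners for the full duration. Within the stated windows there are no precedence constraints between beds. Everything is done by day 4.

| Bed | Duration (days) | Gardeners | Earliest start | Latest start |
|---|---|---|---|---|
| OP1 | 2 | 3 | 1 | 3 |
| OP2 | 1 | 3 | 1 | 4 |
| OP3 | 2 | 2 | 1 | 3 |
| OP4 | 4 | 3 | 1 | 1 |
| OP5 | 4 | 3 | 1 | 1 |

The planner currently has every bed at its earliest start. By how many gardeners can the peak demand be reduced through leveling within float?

Early-start peak: d1:14  d2:11  d3:6  d4:6 ⇒ 14.
Leveled (OP1@1, OP2@3, OP3@1, OP4@1, OP5@1): d1:11  d2:11  d3:9  d4:6 ⇒ 11.
Reduction 14 − 11 = 3.

3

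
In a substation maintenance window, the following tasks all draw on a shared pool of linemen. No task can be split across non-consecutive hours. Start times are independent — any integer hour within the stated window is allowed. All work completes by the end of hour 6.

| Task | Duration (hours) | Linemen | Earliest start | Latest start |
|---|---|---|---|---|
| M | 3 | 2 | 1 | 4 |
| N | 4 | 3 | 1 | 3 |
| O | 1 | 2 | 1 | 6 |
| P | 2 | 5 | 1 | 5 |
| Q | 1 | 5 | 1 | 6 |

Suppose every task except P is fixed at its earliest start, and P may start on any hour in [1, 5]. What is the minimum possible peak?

12

P@1: h1:17  h2:10  h3:5  h4:3  h5:0  h6:0 → peak 17
P@2: h1:12  h2:10  h3:10  h4:3  h5:0  h6:0 → peak 12
P@3: h1:12  h2:5  h3:10  h4:8  h5:0  h6:0 → peak 12
P@4: h1:12  h2:5  h3:5  h4:8  h5:5  h6:0 → peak 12
P@5: h1:12  h2:5  h3:5  h4:3  h5:5  h6:5 → peak 12
Best is P@2, peak 12.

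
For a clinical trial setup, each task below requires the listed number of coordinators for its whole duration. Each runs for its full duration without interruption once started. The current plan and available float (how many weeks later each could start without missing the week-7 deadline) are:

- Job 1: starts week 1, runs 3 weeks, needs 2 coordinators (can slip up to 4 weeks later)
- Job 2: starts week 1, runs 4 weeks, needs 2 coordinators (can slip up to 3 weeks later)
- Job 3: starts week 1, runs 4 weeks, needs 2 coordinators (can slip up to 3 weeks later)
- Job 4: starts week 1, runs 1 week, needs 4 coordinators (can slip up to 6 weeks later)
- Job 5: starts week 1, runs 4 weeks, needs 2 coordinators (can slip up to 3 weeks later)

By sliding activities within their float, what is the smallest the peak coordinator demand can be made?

6

Early-start (Job 1@1, Job 2@1, Job 3@1, Job 4@1, Job 5@1) gives peak 12: w1:12  w2:8  w3:8  w4:6  w5:0  w6:0  w7:0.
Shift Job 4→5, Job 5→4.
Schedule Job 1@1, Job 2@1, Job 3@1, Job 4@5, Job 5@4: w1:6  w2:6  w3:6  w4:6  w5:6  w6:2  w7:2 — peak 6.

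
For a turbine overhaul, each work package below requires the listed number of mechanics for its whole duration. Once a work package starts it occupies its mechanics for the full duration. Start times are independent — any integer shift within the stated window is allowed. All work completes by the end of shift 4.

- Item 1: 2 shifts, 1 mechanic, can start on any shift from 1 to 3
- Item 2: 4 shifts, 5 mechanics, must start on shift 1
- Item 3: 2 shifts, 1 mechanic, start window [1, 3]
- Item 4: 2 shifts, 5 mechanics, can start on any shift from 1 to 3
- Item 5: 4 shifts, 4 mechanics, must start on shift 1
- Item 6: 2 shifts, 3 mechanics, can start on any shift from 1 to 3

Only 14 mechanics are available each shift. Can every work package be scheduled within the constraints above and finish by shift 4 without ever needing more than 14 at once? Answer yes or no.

yes

Schedule Item 1@1, Item 2@1, Item 3@1, Item 4@3, Item 5@1, Item 6@1: s1:14  s2:14  s3:14  s4:14 — peak 14 ≤ 14.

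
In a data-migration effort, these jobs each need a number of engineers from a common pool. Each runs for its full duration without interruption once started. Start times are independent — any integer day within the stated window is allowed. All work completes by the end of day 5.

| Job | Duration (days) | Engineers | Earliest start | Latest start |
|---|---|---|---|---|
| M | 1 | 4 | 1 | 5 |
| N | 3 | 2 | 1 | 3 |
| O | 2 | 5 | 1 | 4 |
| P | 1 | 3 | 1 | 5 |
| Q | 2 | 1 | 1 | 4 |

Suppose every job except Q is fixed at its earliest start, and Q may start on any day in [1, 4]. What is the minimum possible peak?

Q@1: d1:15  d2:8  d3:2  d4:0  d5:0 → peak 15
Q@2: d1:14  d2:8  d3:3  d4:0  d5:0 → peak 14
Q@3: d1:14  d2:7  d3:3  d4:1  d5:0 → peak 14
Q@4: d1:14  d2:7  d3:2  d4:1  d5:1 → peak 14
Best is Q@2, peak 14.

14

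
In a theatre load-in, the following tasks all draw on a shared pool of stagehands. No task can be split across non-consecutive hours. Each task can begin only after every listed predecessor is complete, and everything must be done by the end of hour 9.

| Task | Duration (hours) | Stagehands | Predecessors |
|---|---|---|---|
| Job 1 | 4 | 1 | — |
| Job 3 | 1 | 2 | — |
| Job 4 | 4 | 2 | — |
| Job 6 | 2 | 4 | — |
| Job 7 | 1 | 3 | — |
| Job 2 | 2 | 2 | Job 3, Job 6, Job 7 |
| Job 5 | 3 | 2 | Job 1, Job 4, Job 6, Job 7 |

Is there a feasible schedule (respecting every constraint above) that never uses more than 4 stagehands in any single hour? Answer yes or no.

The minimum achievable peak is 5; 4 < 5, so no feasible schedule stays within the cap.

no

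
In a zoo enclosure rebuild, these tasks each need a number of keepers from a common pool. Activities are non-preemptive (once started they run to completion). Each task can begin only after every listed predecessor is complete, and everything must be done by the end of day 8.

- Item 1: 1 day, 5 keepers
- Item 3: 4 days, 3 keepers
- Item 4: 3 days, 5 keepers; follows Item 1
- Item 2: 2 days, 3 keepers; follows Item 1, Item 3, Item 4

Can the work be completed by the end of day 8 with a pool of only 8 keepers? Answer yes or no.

yes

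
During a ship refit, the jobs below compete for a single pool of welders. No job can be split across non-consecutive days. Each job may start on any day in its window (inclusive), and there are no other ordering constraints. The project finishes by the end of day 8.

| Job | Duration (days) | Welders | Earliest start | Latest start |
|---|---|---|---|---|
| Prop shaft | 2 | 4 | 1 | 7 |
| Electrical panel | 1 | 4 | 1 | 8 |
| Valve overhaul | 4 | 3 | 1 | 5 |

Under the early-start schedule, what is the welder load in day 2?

7

At early start, day 2 has: Prop shaft, Valve overhaul.
Demand: 4 + 3 = 7.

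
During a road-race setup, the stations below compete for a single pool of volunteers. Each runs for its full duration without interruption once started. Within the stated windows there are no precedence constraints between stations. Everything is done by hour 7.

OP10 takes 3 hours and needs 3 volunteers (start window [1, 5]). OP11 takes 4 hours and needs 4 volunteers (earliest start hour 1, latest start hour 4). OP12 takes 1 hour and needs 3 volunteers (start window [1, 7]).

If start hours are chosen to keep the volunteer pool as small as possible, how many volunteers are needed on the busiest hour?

Early-start (OP10@1, OP11@1, OP12@1) gives peak 10: h1:10  h2:7  h3:7  h4:4  h5:0  h6:0  h7:0.
Shift OP11→4.
Schedule OP10@1, OP11@4, OP12@1: h1:6  h2:3  h3:3  h4:4  h5:4  h6:4  h7:4 — peak 6.

6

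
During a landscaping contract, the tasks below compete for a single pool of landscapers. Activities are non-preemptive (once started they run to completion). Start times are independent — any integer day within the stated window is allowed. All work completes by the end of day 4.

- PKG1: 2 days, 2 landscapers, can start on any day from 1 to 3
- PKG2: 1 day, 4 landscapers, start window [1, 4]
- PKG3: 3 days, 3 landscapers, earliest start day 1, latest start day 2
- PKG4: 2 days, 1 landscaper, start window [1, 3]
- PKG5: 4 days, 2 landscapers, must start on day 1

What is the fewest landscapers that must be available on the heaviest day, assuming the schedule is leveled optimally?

Early-start (PKG1@1, PKG2@1, PKG3@1, PKG4@1, PKG5@1) gives peak 12: d1:12  d2:8  d3:5  d4:2.
Shift PKG2→4, PKG4→3.
Schedule PKG1@1, PKG2@4, PKG3@1, PKG4@3, PKG5@1: d1:7  d2:7  d3:6  d4:7 — peak 7.
Total landscaper-days = 27 over 4 days ⇒ peak ≥ ⌈27/4⌉ = 7, so 7 is optimal.

7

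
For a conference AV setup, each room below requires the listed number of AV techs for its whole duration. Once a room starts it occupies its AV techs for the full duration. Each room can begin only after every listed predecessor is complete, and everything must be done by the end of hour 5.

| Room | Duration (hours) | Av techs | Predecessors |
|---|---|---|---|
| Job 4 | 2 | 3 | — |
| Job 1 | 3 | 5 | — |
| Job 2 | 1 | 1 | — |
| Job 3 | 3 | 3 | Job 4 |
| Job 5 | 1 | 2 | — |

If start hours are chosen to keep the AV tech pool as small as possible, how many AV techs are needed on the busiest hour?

Early-start (Job 4@1, Job 1@1, Job 2@1, Job 3@3, Job 5@1) gives peak 11: h1:11  h2:8  h3:8  h4:3  h5:3.
Shift Job 2→4, Job 5→4.
Schedule Job 4@1, Job 1@1, Job 2@4, Job 3@3, Job 5@4: h1:8  h2:8  h3:8  h4:6  h5:3 — peak 8.

8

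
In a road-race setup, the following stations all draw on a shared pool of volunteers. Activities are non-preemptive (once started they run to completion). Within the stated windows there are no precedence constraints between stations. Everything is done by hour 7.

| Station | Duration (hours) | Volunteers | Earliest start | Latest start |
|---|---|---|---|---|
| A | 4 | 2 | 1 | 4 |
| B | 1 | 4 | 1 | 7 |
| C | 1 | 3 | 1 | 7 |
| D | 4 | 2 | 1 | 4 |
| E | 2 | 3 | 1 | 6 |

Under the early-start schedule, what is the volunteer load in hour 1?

At early start, hour 1 has: A, B, C, D, E.
Demand: 2 + 4 + 3 + 2 + 3 = 14.

14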